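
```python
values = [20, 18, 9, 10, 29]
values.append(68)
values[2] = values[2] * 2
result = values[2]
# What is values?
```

Trace (tracking values):
values = [20, 18, 9, 10, 29]  # -> values = [20, 18, 9, 10, 29]
values.append(68)  # -> values = [20, 18, 9, 10, 29, 68]
values[2] = values[2] * 2  # -> values = [20, 18, 18, 10, 29, 68]
result = values[2]  # -> result = 18

Answer: [20, 18, 18, 10, 29, 68]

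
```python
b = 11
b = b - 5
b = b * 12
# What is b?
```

Trace (tracking b):
b = 11  # -> b = 11
b = b - 5  # -> b = 6
b = b * 12  # -> b = 72

Answer: 72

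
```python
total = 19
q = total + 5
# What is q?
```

Answer: 24

Derivation:
Trace (tracking q):
total = 19  # -> total = 19
q = total + 5  # -> q = 24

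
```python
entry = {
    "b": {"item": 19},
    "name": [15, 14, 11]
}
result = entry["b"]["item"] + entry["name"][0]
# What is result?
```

Answer: 34

Derivation:
Trace (tracking result):
entry = {'b': {'item': 19}, 'name': [15, 14, 11]}  # -> entry = {'b': {'item': 19}, 'name': [15, 14, 11]}
result = entry['b']['item'] + entry['name'][0]  # -> result = 34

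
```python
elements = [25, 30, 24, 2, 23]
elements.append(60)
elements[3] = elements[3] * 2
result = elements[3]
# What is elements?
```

Answer: [25, 30, 24, 4, 23, 60]

Derivation:
Trace (tracking elements):
elements = [25, 30, 24, 2, 23]  # -> elements = [25, 30, 24, 2, 23]
elements.append(60)  # -> elements = [25, 30, 24, 2, 23, 60]
elements[3] = elements[3] * 2  # -> elements = [25, 30, 24, 4, 23, 60]
result = elements[3]  # -> result = 4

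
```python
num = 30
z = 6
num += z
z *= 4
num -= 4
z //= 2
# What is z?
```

Answer: 12

Derivation:
Trace (tracking z):
num = 30  # -> num = 30
z = 6  # -> z = 6
num += z  # -> num = 36
z *= 4  # -> z = 24
num -= 4  # -> num = 32
z //= 2  # -> z = 12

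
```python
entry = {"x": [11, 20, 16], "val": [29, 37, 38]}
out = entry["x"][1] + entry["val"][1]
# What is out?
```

Answer: 57

Derivation:
Trace (tracking out):
entry = {'x': [11, 20, 16], 'val': [29, 37, 38]}  # -> entry = {'x': [11, 20, 16], 'val': [29, 37, 38]}
out = entry['x'][1] + entry['val'][1]  # -> out = 57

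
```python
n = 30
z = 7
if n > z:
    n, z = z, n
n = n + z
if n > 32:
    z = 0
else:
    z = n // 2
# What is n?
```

Answer: 37

Derivation:
Trace (tracking n):
n = 30  # -> n = 30
z = 7  # -> z = 7
if n > z:  # condition is True
    n, z = (z, n)  # -> n = 7, z = 30
n = n + z  # -> n = 37
if n > 32:  # condition is True
    z = 0  # -> z = 0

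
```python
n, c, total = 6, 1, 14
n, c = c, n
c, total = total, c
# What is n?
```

Trace (tracking n):
n, c, total = (6, 1, 14)  # -> n = 6, c = 1, total = 14
n, c = (c, n)  # -> n = 1, c = 6
c, total = (total, c)  # -> c = 14, total = 6

Answer: 1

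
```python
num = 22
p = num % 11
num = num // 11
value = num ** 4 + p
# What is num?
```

Answer: 2

Derivation:
Trace (tracking num):
num = 22  # -> num = 22
p = num % 11  # -> p = 0
num = num // 11  # -> num = 2
value = num ** 4 + p  # -> value = 16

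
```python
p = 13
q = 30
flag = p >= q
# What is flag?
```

Answer: False

Derivation:
Trace (tracking flag):
p = 13  # -> p = 13
q = 30  # -> q = 30
flag = p >= q  # -> flag = False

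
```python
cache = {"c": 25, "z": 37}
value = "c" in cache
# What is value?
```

Trace (tracking value):
cache = {'c': 25, 'z': 37}  # -> cache = {'c': 25, 'z': 37}
value = 'c' in cache  # -> value = True

Answer: True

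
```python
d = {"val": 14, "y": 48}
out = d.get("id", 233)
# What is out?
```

Answer: 233

Derivation:
Trace (tracking out):
d = {'val': 14, 'y': 48}  # -> d = {'val': 14, 'y': 48}
out = d.get('id', 233)  # -> out = 233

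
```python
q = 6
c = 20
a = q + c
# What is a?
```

Trace (tracking a):
q = 6  # -> q = 6
c = 20  # -> c = 20
a = q + c  # -> a = 26

Answer: 26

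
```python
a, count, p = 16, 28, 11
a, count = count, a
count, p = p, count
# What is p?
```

Trace (tracking p):
a, count, p = (16, 28, 11)  # -> a = 16, count = 28, p = 11
a, count = (count, a)  # -> a = 28, count = 16
count, p = (p, count)  # -> count = 11, p = 16

Answer: 16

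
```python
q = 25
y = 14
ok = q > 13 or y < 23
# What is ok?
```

Answer: True

Derivation:
Trace (tracking ok):
q = 25  # -> q = 25
y = 14  # -> y = 14
ok = q > 13 or y < 23  # -> ok = True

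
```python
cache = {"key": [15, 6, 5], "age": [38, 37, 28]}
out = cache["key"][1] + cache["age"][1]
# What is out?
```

Answer: 43

Derivation:
Trace (tracking out):
cache = {'key': [15, 6, 5], 'age': [38, 37, 28]}  # -> cache = {'key': [15, 6, 5], 'age': [38, 37, 28]}
out = cache['key'][1] + cache['age'][1]  # -> out = 43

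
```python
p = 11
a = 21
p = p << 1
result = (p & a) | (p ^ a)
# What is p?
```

Answer: 22

Derivation:
Trace (tracking p):
p = 11  # -> p = 11
a = 21  # -> a = 21
p = p << 1  # -> p = 22
result = p & a | p ^ a  # -> result = 23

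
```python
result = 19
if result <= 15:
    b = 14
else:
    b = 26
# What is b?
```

Trace (tracking b):
result = 19  # -> result = 19
if result <= 15:  # condition is False
else:
    b = 26  # -> b = 26

Answer: 26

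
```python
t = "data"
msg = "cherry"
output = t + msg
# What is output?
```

Answer: 'datacherry'

Derivation:
Trace (tracking output):
t = 'data'  # -> t = 'data'
msg = 'cherry'  # -> msg = 'cherry'
output = t + msg  # -> output = 'datacherry'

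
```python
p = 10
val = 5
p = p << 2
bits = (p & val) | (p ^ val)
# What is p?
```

Trace (tracking p):
p = 10  # -> p = 10
val = 5  # -> val = 5
p = p << 2  # -> p = 40
bits = p & val | p ^ val  # -> bits = 45

Answer: 40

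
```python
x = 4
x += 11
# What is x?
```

Trace (tracking x):
x = 4  # -> x = 4
x += 11  # -> x = 15

Answer: 15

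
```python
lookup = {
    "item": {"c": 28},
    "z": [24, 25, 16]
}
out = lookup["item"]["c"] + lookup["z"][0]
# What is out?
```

Trace (tracking out):
lookup = {'item': {'c': 28}, 'z': [24, 25, 16]}  # -> lookup = {'item': {'c': 28}, 'z': [24, 25, 16]}
out = lookup['item']['c'] + lookup['z'][0]  # -> out = 52

Answer: 52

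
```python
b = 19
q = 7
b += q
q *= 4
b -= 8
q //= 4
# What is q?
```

Trace (tracking q):
b = 19  # -> b = 19
q = 7  # -> q = 7
b += q  # -> b = 26
q *= 4  # -> q = 28
b -= 8  # -> b = 18
q //= 4  # -> q = 7

Answer: 7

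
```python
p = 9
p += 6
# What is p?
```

Trace (tracking p):
p = 9  # -> p = 9
p += 6  # -> p = 15

Answer: 15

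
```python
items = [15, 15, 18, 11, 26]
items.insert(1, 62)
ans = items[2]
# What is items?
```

Answer: [15, 62, 15, 18, 11, 26]

Derivation:
Trace (tracking items):
items = [15, 15, 18, 11, 26]  # -> items = [15, 15, 18, 11, 26]
items.insert(1, 62)  # -> items = [15, 62, 15, 18, 11, 26]
ans = items[2]  # -> ans = 15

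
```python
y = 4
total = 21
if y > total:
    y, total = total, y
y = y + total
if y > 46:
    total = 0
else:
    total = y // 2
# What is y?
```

Answer: 25

Derivation:
Trace (tracking y):
y = 4  # -> y = 4
total = 21  # -> total = 21
if y > total:  # condition is False
y = y + total  # -> y = 25
if y > 46:  # condition is False
else:
    total = y // 2  # -> total = 12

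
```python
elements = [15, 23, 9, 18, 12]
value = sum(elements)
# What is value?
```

Answer: 77

Derivation:
Trace (tracking value):
elements = [15, 23, 9, 18, 12]  # -> elements = [15, 23, 9, 18, 12]
value = sum(elements)  # -> value = 77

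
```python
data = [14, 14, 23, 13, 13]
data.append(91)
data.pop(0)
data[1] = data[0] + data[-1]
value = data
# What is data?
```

Answer: [14, 105, 13, 13, 91]

Derivation:
Trace (tracking data):
data = [14, 14, 23, 13, 13]  # -> data = [14, 14, 23, 13, 13]
data.append(91)  # -> data = [14, 14, 23, 13, 13, 91]
data.pop(0)  # -> data = [14, 23, 13, 13, 91]
data[1] = data[0] + data[-1]  # -> data = [14, 105, 13, 13, 91]
value = data  # -> value = [14, 105, 13, 13, 91]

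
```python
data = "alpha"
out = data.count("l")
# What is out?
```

Answer: 1

Derivation:
Trace (tracking out):
data = 'alpha'  # -> data = 'alpha'
out = data.count('l')  # -> out = 1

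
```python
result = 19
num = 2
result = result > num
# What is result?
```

Trace (tracking result):
result = 19  # -> result = 19
num = 2  # -> num = 2
result = result > num  # -> result = True

Answer: True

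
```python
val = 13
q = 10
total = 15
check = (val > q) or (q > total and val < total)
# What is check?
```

Trace (tracking check):
val = 13  # -> val = 13
q = 10  # -> q = 10
total = 15  # -> total = 15
check = val > q or (q > total and val < total)  # -> check = True

Answer: True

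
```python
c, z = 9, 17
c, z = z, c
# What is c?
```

Answer: 17

Derivation:
Trace (tracking c):
c, z = (9, 17)  # -> c = 9, z = 17
c, z = (z, c)  # -> c = 17, z = 9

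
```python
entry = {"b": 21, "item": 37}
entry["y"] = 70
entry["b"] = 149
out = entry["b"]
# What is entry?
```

Answer: {'b': 149, 'item': 37, 'y': 70}

Derivation:
Trace (tracking entry):
entry = {'b': 21, 'item': 37}  # -> entry = {'b': 21, 'item': 37}
entry['y'] = 70  # -> entry = {'b': 21, 'item': 37, 'y': 70}
entry['b'] = 149  # -> entry = {'b': 149, 'item': 37, 'y': 70}
out = entry['b']  # -> out = 149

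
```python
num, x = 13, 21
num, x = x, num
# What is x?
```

Trace (tracking x):
num, x = (13, 21)  # -> num = 13, x = 21
num, x = (x, num)  # -> num = 21, x = 13

Answer: 13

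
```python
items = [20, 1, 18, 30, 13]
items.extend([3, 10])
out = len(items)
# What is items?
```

Answer: [20, 1, 18, 30, 13, 3, 10]

Derivation:
Trace (tracking items):
items = [20, 1, 18, 30, 13]  # -> items = [20, 1, 18, 30, 13]
items.extend([3, 10])  # -> items = [20, 1, 18, 30, 13, 3, 10]
out = len(items)  # -> out = 7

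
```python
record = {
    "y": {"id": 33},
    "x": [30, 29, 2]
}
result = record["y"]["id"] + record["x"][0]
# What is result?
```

Trace (tracking result):
record = {'y': {'id': 33}, 'x': [30, 29, 2]}  # -> record = {'y': {'id': 33}, 'x': [30, 29, 2]}
result = record['y']['id'] + record['x'][0]  # -> result = 63

Answer: 63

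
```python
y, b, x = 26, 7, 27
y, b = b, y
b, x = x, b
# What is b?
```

Trace (tracking b):
y, b, x = (26, 7, 27)  # -> y = 26, b = 7, x = 27
y, b = (b, y)  # -> y = 7, b = 26
b, x = (x, b)  # -> b = 27, x = 26

Answer: 27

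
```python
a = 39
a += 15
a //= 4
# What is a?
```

Answer: 13

Derivation:
Trace (tracking a):
a = 39  # -> a = 39
a += 15  # -> a = 54
a //= 4  # -> a = 13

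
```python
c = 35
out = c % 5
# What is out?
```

Trace (tracking out):
c = 35  # -> c = 35
out = c % 5  # -> out = 0

Answer: 0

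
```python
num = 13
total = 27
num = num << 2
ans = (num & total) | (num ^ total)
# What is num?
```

Answer: 52

Derivation:
Trace (tracking num):
num = 13  # -> num = 13
total = 27  # -> total = 27
num = num << 2  # -> num = 52
ans = num & total | num ^ total  # -> ans = 63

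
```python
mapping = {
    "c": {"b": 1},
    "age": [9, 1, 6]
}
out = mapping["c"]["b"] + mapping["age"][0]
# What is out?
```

Answer: 10

Derivation:
Trace (tracking out):
mapping = {'c': {'b': 1}, 'age': [9, 1, 6]}  # -> mapping = {'c': {'b': 1}, 'age': [9, 1, 6]}
out = mapping['c']['b'] + mapping['age'][0]  # -> out = 10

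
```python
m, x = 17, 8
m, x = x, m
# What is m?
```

Trace (tracking m):
m, x = (17, 8)  # -> m = 17, x = 8
m, x = (x, m)  # -> m = 8, x = 17

Answer: 8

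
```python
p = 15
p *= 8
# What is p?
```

Answer: 120

Derivation:
Trace (tracking p):
p = 15  # -> p = 15
p *= 8  # -> p = 120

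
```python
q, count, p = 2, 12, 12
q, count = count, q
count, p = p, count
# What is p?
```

Trace (tracking p):
q, count, p = (2, 12, 12)  # -> q = 2, count = 12, p = 12
q, count = (count, q)  # -> q = 12, count = 2
count, p = (p, count)  # -> count = 12, p = 2

Answer: 2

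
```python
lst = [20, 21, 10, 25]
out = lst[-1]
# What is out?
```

Trace (tracking out):
lst = [20, 21, 10, 25]  # -> lst = [20, 21, 10, 25]
out = lst[-1]  # -> out = 25

Answer: 25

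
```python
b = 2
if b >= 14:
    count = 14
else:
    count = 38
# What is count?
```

Trace (tracking count):
b = 2  # -> b = 2
if b >= 14:  # condition is False
else:
    count = 38  # -> count = 38

Answer: 38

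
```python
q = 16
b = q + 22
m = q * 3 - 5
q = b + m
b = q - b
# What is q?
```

Trace (tracking q):
q = 16  # -> q = 16
b = q + 22  # -> b = 38
m = q * 3 - 5  # -> m = 43
q = b + m  # -> q = 81
b = q - b  # -> b = 43

Answer: 81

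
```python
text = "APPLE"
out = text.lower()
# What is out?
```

Answer: 'apple'

Derivation:
Trace (tracking out):
text = 'APPLE'  # -> text = 'APPLE'
out = text.lower()  # -> out = 'apple'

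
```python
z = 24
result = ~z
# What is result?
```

Answer: -25

Derivation:
Trace (tracking result):
z = 24  # -> z = 24
result = ~z  # -> result = -25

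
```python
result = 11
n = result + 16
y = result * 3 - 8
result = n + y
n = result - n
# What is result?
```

Answer: 52

Derivation:
Trace (tracking result):
result = 11  # -> result = 11
n = result + 16  # -> n = 27
y = result * 3 - 8  # -> y = 25
result = n + y  # -> result = 52
n = result - n  # -> n = 25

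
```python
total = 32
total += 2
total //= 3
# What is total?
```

Answer: 11

Derivation:
Trace (tracking total):
total = 32  # -> total = 32
total += 2  # -> total = 34
total //= 3  # -> total = 11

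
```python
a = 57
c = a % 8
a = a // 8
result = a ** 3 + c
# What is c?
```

Trace (tracking c):
a = 57  # -> a = 57
c = a % 8  # -> c = 1
a = a // 8  # -> a = 7
result = a ** 3 + c  # -> result = 344

Answer: 1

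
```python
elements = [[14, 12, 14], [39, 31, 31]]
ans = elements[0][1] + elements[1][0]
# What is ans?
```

Answer: 51

Derivation:
Trace (tracking ans):
elements = [[14, 12, 14], [39, 31, 31]]  # -> elements = [[14, 12, 14], [39, 31, 31]]
ans = elements[0][1] + elements[1][0]  # -> ans = 51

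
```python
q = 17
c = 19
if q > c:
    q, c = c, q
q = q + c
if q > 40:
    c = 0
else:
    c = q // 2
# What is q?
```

Trace (tracking q):
q = 17  # -> q = 17
c = 19  # -> c = 19
if q > c:  # condition is False
q = q + c  # -> q = 36
if q > 40:  # condition is False
else:
    c = q // 2  # -> c = 18

Answer: 36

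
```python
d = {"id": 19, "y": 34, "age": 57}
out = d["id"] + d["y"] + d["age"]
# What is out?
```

Trace (tracking out):
d = {'id': 19, 'y': 34, 'age': 57}  # -> d = {'id': 19, 'y': 34, 'age': 57}
out = d['id'] + d['y'] + d['age']  # -> out = 110

Answer: 110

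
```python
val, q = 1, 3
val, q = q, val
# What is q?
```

Trace (tracking q):
val, q = (1, 3)  # -> val = 1, q = 3
val, q = (q, val)  # -> val = 3, q = 1

Answer: 1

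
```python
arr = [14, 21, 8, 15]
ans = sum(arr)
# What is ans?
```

Trace (tracking ans):
arr = [14, 21, 8, 15]  # -> arr = [14, 21, 8, 15]
ans = sum(arr)  # -> ans = 58

Answer: 58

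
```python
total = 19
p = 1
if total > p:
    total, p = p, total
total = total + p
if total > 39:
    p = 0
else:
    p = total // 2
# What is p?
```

Trace (tracking p):
total = 19  # -> total = 19
p = 1  # -> p = 1
if total > p:  # condition is True
    total, p = (p, total)  # -> total = 1, p = 19
total = total + p  # -> total = 20
if total > 39:  # condition is False
else:
    p = total // 2  # -> p = 10

Answer: 10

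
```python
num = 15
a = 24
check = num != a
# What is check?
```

Answer: True

Derivation:
Trace (tracking check):
num = 15  # -> num = 15
a = 24  # -> a = 24
check = num != a  # -> check = True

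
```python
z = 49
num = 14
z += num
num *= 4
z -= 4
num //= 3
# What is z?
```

Answer: 59

Derivation:
Trace (tracking z):
z = 49  # -> z = 49
num = 14  # -> num = 14
z += num  # -> z = 63
num *= 4  # -> num = 56
z -= 4  # -> z = 59
num //= 3  # -> num = 18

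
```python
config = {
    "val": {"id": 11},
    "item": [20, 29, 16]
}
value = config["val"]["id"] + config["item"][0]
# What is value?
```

Answer: 31

Derivation:
Trace (tracking value):
config = {'val': {'id': 11}, 'item': [20, 29, 16]}  # -> config = {'val': {'id': 11}, 'item': [20, 29, 16]}
value = config['val']['id'] + config['item'][0]  # -> value = 31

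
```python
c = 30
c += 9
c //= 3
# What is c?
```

Trace (tracking c):
c = 30  # -> c = 30
c += 9  # -> c = 39
c //= 3  # -> c = 13

Answer: 13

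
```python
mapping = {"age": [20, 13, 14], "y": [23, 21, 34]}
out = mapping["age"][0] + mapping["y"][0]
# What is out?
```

Trace (tracking out):
mapping = {'age': [20, 13, 14], 'y': [23, 21, 34]}  # -> mapping = {'age': [20, 13, 14], 'y': [23, 21, 34]}
out = mapping['age'][0] + mapping['y'][0]  # -> out = 43

Answer: 43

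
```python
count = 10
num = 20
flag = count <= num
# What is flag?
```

Answer: True

Derivation:
Trace (tracking flag):
count = 10  # -> count = 10
num = 20  # -> num = 20
flag = count <= num  # -> flag = True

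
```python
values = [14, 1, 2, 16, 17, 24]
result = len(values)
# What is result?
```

Answer: 6

Derivation:
Trace (tracking result):
values = [14, 1, 2, 16, 17, 24]  # -> values = [14, 1, 2, 16, 17, 24]
result = len(values)  # -> result = 6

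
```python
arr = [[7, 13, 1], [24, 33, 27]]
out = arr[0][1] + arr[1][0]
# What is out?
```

Answer: 37

Derivation:
Trace (tracking out):
arr = [[7, 13, 1], [24, 33, 27]]  # -> arr = [[7, 13, 1], [24, 33, 27]]
out = arr[0][1] + arr[1][0]  # -> out = 37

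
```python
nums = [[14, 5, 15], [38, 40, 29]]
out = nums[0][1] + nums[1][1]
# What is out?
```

Answer: 45

Derivation:
Trace (tracking out):
nums = [[14, 5, 15], [38, 40, 29]]  # -> nums = [[14, 5, 15], [38, 40, 29]]
out = nums[0][1] + nums[1][1]  # -> out = 45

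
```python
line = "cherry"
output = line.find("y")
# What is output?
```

Trace (tracking output):
line = 'cherry'  # -> line = 'cherry'
output = line.find('y')  # -> output = 5

Answer: 5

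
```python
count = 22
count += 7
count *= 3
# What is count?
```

Answer: 87

Derivation:
Trace (tracking count):
count = 22  # -> count = 22
count += 7  # -> count = 29
count *= 3  # -> count = 87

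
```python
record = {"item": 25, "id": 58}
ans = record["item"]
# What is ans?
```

Answer: 25

Derivation:
Trace (tracking ans):
record = {'item': 25, 'id': 58}  # -> record = {'item': 25, 'id': 58}
ans = record['item']  # -> ans = 25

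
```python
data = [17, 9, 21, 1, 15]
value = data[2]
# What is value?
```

Answer: 21

Derivation:
Trace (tracking value):
data = [17, 9, 21, 1, 15]  # -> data = [17, 9, 21, 1, 15]
value = data[2]  # -> value = 21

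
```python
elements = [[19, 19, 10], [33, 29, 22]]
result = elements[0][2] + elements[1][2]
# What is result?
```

Answer: 32

Derivation:
Trace (tracking result):
elements = [[19, 19, 10], [33, 29, 22]]  # -> elements = [[19, 19, 10], [33, 29, 22]]
result = elements[0][2] + elements[1][2]  # -> result = 32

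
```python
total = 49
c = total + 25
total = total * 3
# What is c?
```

Answer: 74

Derivation:
Trace (tracking c):
total = 49  # -> total = 49
c = total + 25  # -> c = 74
total = total * 3  # -> total = 147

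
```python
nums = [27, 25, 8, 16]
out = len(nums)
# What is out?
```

Trace (tracking out):
nums = [27, 25, 8, 16]  # -> nums = [27, 25, 8, 16]
out = len(nums)  # -> out = 4

Answer: 4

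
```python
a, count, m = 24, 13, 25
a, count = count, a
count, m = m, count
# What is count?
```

Answer: 25

Derivation:
Trace (tracking count):
a, count, m = (24, 13, 25)  # -> a = 24, count = 13, m = 25
a, count = (count, a)  # -> a = 13, count = 24
count, m = (m, count)  # -> count = 25, m = 24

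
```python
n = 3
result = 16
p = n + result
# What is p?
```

Answer: 19

Derivation:
Trace (tracking p):
n = 3  # -> n = 3
result = 16  # -> result = 16
p = n + result  # -> p = 19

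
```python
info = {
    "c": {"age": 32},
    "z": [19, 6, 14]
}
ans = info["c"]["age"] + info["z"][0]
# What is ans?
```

Trace (tracking ans):
info = {'c': {'age': 32}, 'z': [19, 6, 14]}  # -> info = {'c': {'age': 32}, 'z': [19, 6, 14]}
ans = info['c']['age'] + info['z'][0]  # -> ans = 51

Answer: 51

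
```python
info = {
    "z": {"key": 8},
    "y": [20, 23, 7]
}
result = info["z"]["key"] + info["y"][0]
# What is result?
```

Answer: 28

Derivation:
Trace (tracking result):
info = {'z': {'key': 8}, 'y': [20, 23, 7]}  # -> info = {'z': {'key': 8}, 'y': [20, 23, 7]}
result = info['z']['key'] + info['y'][0]  # -> result = 28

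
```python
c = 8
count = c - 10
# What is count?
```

Answer: -2

Derivation:
Trace (tracking count):
c = 8  # -> c = 8
count = c - 10  # -> count = -2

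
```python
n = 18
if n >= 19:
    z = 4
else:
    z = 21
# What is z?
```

Answer: 21

Derivation:
Trace (tracking z):
n = 18  # -> n = 18
if n >= 19:  # condition is False
else:
    z = 21  # -> z = 21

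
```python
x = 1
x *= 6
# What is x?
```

Trace (tracking x):
x = 1  # -> x = 1
x *= 6  # -> x = 6

Answer: 6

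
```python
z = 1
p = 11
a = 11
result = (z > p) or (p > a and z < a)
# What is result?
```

Answer: False

Derivation:
Trace (tracking result):
z = 1  # -> z = 1
p = 11  # -> p = 11
a = 11  # -> a = 11
result = z > p or (p > a and z < a)  # -> result = False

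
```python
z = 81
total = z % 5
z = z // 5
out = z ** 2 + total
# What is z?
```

Trace (tracking z):
z = 81  # -> z = 81
total = z % 5  # -> total = 1
z = z // 5  # -> z = 16
out = z ** 2 + total  # -> out = 257

Answer: 16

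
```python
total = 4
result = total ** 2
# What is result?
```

Trace (tracking result):
total = 4  # -> total = 4
result = total ** 2  # -> result = 16

Answer: 16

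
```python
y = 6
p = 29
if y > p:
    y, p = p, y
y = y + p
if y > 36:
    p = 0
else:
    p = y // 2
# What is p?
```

Trace (tracking p):
y = 6  # -> y = 6
p = 29  # -> p = 29
if y > p:  # condition is False
y = y + p  # -> y = 35
if y > 36:  # condition is False
else:
    p = y // 2  # -> p = 17

Answer: 17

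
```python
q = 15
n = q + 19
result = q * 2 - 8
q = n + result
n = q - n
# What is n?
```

Answer: 22

Derivation:
Trace (tracking n):
q = 15  # -> q = 15
n = q + 19  # -> n = 34
result = q * 2 - 8  # -> result = 22
q = n + result  # -> q = 56
n = q - n  # -> n = 22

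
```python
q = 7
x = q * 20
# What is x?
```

Answer: 140

Derivation:
Trace (tracking x):
q = 7  # -> q = 7
x = q * 20  # -> x = 140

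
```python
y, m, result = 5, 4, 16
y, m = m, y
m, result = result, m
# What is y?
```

Answer: 4

Derivation:
Trace (tracking y):
y, m, result = (5, 4, 16)  # -> y = 5, m = 4, result = 16
y, m = (m, y)  # -> y = 4, m = 5
m, result = (result, m)  # -> m = 16, result = 5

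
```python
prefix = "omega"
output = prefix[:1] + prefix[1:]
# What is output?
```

Answer: 'omega'

Derivation:
Trace (tracking output):
prefix = 'omega'  # -> prefix = 'omega'
output = prefix[:1] + prefix[1:]  # -> output = 'omega'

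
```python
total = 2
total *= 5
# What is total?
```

Answer: 10

Derivation:
Trace (tracking total):
total = 2  # -> total = 2
total *= 5  # -> total = 10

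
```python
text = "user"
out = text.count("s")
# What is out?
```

Answer: 1

Derivation:
Trace (tracking out):
text = 'user'  # -> text = 'user'
out = text.count('s')  # -> out = 1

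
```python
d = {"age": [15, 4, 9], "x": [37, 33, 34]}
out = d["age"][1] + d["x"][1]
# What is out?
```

Trace (tracking out):
d = {'age': [15, 4, 9], 'x': [37, 33, 34]}  # -> d = {'age': [15, 4, 9], 'x': [37, 33, 34]}
out = d['age'][1] + d['x'][1]  # -> out = 37

Answer: 37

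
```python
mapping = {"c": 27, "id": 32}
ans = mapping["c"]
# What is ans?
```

Trace (tracking ans):
mapping = {'c': 27, 'id': 32}  # -> mapping = {'c': 27, 'id': 32}
ans = mapping['c']  # -> ans = 27

Answer: 27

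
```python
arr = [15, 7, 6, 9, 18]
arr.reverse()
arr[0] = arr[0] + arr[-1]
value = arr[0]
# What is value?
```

Trace (tracking value):
arr = [15, 7, 6, 9, 18]  # -> arr = [15, 7, 6, 9, 18]
arr.reverse()  # -> arr = [18, 9, 6, 7, 15]
arr[0] = arr[0] + arr[-1]  # -> arr = [33, 9, 6, 7, 15]
value = arr[0]  # -> value = 33

Answer: 33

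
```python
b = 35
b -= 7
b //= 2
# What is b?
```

Answer: 14

Derivation:
Trace (tracking b):
b = 35  # -> b = 35
b -= 7  # -> b = 28
b //= 2  # -> b = 14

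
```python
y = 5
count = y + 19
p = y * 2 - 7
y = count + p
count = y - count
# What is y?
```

Answer: 27

Derivation:
Trace (tracking y):
y = 5  # -> y = 5
count = y + 19  # -> count = 24
p = y * 2 - 7  # -> p = 3
y = count + p  # -> y = 27
count = y - count  # -> count = 3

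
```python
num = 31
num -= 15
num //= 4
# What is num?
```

Trace (tracking num):
num = 31  # -> num = 31
num -= 15  # -> num = 16
num //= 4  # -> num = 4

Answer: 4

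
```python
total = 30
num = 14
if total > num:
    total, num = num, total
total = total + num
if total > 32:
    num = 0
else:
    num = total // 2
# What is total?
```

Trace (tracking total):
total = 30  # -> total = 30
num = 14  # -> num = 14
if total > num:  # condition is True
    total, num = (num, total)  # -> total = 14, num = 30
total = total + num  # -> total = 44
if total > 32:  # condition is True
    num = 0  # -> num = 0

Answer: 44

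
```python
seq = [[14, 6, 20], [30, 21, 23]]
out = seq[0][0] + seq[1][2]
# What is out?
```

Trace (tracking out):
seq = [[14, 6, 20], [30, 21, 23]]  # -> seq = [[14, 6, 20], [30, 21, 23]]
out = seq[0][0] + seq[1][2]  # -> out = 37

Answer: 37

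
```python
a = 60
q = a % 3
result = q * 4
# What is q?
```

Trace (tracking q):
a = 60  # -> a = 60
q = a % 3  # -> q = 0
result = q * 4  # -> result = 0

Answer: 0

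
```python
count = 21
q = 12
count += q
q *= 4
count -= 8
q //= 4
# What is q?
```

Answer: 12

Derivation:
Trace (tracking q):
count = 21  # -> count = 21
q = 12  # -> q = 12
count += q  # -> count = 33
q *= 4  # -> q = 48
count -= 8  # -> count = 25
q //= 4  # -> q = 12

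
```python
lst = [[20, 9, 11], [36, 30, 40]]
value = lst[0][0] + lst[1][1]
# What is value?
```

Answer: 50

Derivation:
Trace (tracking value):
lst = [[20, 9, 11], [36, 30, 40]]  # -> lst = [[20, 9, 11], [36, 30, 40]]
value = lst[0][0] + lst[1][1]  # -> value = 50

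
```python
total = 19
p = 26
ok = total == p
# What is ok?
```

Answer: False

Derivation:
Trace (tracking ok):
total = 19  # -> total = 19
p = 26  # -> p = 26
ok = total == p  # -> ok = False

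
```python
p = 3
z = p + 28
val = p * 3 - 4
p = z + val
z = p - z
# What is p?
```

Answer: 36

Derivation:
Trace (tracking p):
p = 3  # -> p = 3
z = p + 28  # -> z = 31
val = p * 3 - 4  # -> val = 5
p = z + val  # -> p = 36
z = p - z  # -> z = 5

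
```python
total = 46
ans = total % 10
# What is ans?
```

Trace (tracking ans):
total = 46  # -> total = 46
ans = total % 10  # -> ans = 6

Answer: 6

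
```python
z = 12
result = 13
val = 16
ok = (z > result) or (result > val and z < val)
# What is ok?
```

Trace (tracking ok):
z = 12  # -> z = 12
result = 13  # -> result = 13
val = 16  # -> val = 16
ok = z > result or (result > val and z < val)  # -> ok = False

Answer: False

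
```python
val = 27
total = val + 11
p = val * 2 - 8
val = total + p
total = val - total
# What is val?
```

Answer: 84

Derivation:
Trace (tracking val):
val = 27  # -> val = 27
total = val + 11  # -> total = 38
p = val * 2 - 8  # -> p = 46
val = total + p  # -> val = 84
total = val - total  # -> total = 46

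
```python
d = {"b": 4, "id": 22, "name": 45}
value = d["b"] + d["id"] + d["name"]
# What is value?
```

Trace (tracking value):
d = {'b': 4, 'id': 22, 'name': 45}  # -> d = {'b': 4, 'id': 22, 'name': 45}
value = d['b'] + d['id'] + d['name']  # -> value = 71

Answer: 71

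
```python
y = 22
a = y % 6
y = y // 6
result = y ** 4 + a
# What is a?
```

Trace (tracking a):
y = 22  # -> y = 22
a = y % 6  # -> a = 4
y = y // 6  # -> y = 3
result = y ** 4 + a  # -> result = 85

Answer: 4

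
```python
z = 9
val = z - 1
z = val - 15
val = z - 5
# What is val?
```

Trace (tracking val):
z = 9  # -> z = 9
val = z - 1  # -> val = 8
z = val - 15  # -> z = -7
val = z - 5  # -> val = -12

Answer: -12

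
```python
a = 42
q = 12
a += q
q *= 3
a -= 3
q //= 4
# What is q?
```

Answer: 9

Derivation:
Trace (tracking q):
a = 42  # -> a = 42
q = 12  # -> q = 12
a += q  # -> a = 54
q *= 3  # -> q = 36
a -= 3  # -> a = 51
q //= 4  # -> q = 9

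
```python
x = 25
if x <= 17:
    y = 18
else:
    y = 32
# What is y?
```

Trace (tracking y):
x = 25  # -> x = 25
if x <= 17:  # condition is False
else:
    y = 32  # -> y = 32

Answer: 32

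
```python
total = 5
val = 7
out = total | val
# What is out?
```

Answer: 7

Derivation:
Trace (tracking out):
total = 5  # -> total = 5
val = 7  # -> val = 7
out = total | val  # -> out = 7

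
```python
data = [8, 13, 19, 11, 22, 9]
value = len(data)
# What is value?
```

Trace (tracking value):
data = [8, 13, 19, 11, 22, 9]  # -> data = [8, 13, 19, 11, 22, 9]
value = len(data)  # -> value = 6

Answer: 6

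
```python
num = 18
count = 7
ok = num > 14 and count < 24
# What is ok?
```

Trace (tracking ok):
num = 18  # -> num = 18
count = 7  # -> count = 7
ok = num > 14 and count < 24  # -> ok = True

Answer: True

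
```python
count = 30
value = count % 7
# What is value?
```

Trace (tracking value):
count = 30  # -> count = 30
value = count % 7  # -> value = 2

Answer: 2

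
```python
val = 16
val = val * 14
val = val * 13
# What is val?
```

Trace (tracking val):
val = 16  # -> val = 16
val = val * 14  # -> val = 224
val = val * 13  # -> val = 2912

Answer: 2912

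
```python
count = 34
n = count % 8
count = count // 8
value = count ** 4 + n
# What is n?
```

Trace (tracking n):
count = 34  # -> count = 34
n = count % 8  # -> n = 2
count = count // 8  # -> count = 4
value = count ** 4 + n  # -> value = 258

Answer: 2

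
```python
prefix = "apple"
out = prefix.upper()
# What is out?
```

Answer: 'APPLE'

Derivation:
Trace (tracking out):
prefix = 'apple'  # -> prefix = 'apple'
out = prefix.upper()  # -> out = 'APPLE'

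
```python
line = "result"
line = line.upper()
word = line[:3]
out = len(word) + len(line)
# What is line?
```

Answer: 'RESULT'

Derivation:
Trace (tracking line):
line = 'result'  # -> line = 'result'
line = line.upper()  # -> line = 'RESULT'
word = line[:3]  # -> word = 'RES'
out = len(word) + len(line)  # -> out = 9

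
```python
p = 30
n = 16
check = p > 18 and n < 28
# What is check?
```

Answer: True

Derivation:
Trace (tracking check):
p = 30  # -> p = 30
n = 16  # -> n = 16
check = p > 18 and n < 28  # -> check = True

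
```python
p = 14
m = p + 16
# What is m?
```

Trace (tracking m):
p = 14  # -> p = 14
m = p + 16  # -> m = 30

Answer: 30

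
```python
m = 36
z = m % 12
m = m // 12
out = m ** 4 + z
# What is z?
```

Trace (tracking z):
m = 36  # -> m = 36
z = m % 12  # -> z = 0
m = m // 12  # -> m = 3
out = m ** 4 + z  # -> out = 81

Answer: 0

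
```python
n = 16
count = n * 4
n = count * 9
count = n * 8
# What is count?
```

Answer: 4608

Derivation:
Trace (tracking count):
n = 16  # -> n = 16
count = n * 4  # -> count = 64
n = count * 9  # -> n = 576
count = n * 8  # -> count = 4608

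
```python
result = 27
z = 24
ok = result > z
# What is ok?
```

Answer: True

Derivation:
Trace (tracking ok):
result = 27  # -> result = 27
z = 24  # -> z = 24
ok = result > z  # -> ok = True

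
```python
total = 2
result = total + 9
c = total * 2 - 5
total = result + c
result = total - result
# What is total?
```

Answer: 10

Derivation:
Trace (tracking total):
total = 2  # -> total = 2
result = total + 9  # -> result = 11
c = total * 2 - 5  # -> c = -1
total = result + c  # -> total = 10
result = total - result  # -> result = -1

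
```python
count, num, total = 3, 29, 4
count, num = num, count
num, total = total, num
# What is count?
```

Answer: 29

Derivation:
Trace (tracking count):
count, num, total = (3, 29, 4)  # -> count = 3, num = 29, total = 4
count, num = (num, count)  # -> count = 29, num = 3
num, total = (total, num)  # -> num = 4, total = 3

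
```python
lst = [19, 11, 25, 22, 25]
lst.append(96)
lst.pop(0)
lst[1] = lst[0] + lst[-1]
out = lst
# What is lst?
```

Trace (tracking lst):
lst = [19, 11, 25, 22, 25]  # -> lst = [19, 11, 25, 22, 25]
lst.append(96)  # -> lst = [19, 11, 25, 22, 25, 96]
lst.pop(0)  # -> lst = [11, 25, 22, 25, 96]
lst[1] = lst[0] + lst[-1]  # -> lst = [11, 107, 22, 25, 96]
out = lst  # -> out = [11, 107, 22, 25, 96]

Answer: [11, 107, 22, 25, 96]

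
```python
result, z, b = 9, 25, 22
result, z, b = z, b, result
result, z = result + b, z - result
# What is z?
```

Trace (tracking z):
result, z, b = (9, 25, 22)  # -> result = 9, z = 25, b = 22
result, z, b = (z, b, result)  # -> result = 25, z = 22, b = 9
result, z = (result + b, z - result)  # -> result = 34, z = -3

Answer: -3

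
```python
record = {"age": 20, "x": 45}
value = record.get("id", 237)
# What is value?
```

Answer: 237

Derivation:
Trace (tracking value):
record = {'age': 20, 'x': 45}  # -> record = {'age': 20, 'x': 45}
value = record.get('id', 237)  # -> value = 237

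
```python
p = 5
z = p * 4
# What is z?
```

Answer: 20

Derivation:
Trace (tracking z):
p = 5  # -> p = 5
z = p * 4  # -> z = 20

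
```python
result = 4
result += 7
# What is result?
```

Answer: 11

Derivation:
Trace (tracking result):
result = 4  # -> result = 4
result += 7  # -> result = 11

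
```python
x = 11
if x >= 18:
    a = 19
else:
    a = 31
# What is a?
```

Trace (tracking a):
x = 11  # -> x = 11
if x >= 18:  # condition is False
else:
    a = 31  # -> a = 31

Answer: 31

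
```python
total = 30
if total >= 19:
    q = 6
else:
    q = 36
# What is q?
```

Answer: 6

Derivation:
Trace (tracking q):
total = 30  # -> total = 30
if total >= 19:  # condition is True
    q = 6  # -> q = 6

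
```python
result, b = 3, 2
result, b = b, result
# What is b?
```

Answer: 3

Derivation:
Trace (tracking b):
result, b = (3, 2)  # -> result = 3, b = 2
result, b = (b, result)  # -> result = 2, b = 3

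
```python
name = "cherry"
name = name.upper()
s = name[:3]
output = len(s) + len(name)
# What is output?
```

Answer: 9

Derivation:
Trace (tracking output):
name = 'cherry'  # -> name = 'cherry'
name = name.upper()  # -> name = 'CHERRY'
s = name[:3]  # -> s = 'CHE'
output = len(s) + len(name)  # -> output = 9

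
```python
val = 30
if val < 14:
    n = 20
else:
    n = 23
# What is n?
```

Answer: 23

Derivation:
Trace (tracking n):
val = 30  # -> val = 30
if val < 14:  # condition is False
else:
    n = 23  # -> n = 23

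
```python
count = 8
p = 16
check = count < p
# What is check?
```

Answer: True

Derivation:
Trace (tracking check):
count = 8  # -> count = 8
p = 16  # -> p = 16
check = count < p  # -> check = True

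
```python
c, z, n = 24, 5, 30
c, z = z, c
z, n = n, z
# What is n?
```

Answer: 24

Derivation:
Trace (tracking n):
c, z, n = (24, 5, 30)  # -> c = 24, z = 5, n = 30
c, z = (z, c)  # -> c = 5, z = 24
z, n = (n, z)  # -> z = 30, n = 24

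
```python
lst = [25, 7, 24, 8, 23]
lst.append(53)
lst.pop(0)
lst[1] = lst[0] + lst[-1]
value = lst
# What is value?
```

Answer: [7, 60, 8, 23, 53]

Derivation:
Trace (tracking value):
lst = [25, 7, 24, 8, 23]  # -> lst = [25, 7, 24, 8, 23]
lst.append(53)  # -> lst = [25, 7, 24, 8, 23, 53]
lst.pop(0)  # -> lst = [7, 24, 8, 23, 53]
lst[1] = lst[0] + lst[-1]  # -> lst = [7, 60, 8, 23, 53]
value = lst  # -> value = [7, 60, 8, 23, 53]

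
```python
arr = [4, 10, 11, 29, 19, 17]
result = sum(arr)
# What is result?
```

Answer: 90

Derivation:
Trace (tracking result):
arr = [4, 10, 11, 29, 19, 17]  # -> arr = [4, 10, 11, 29, 19, 17]
result = sum(arr)  # -> result = 90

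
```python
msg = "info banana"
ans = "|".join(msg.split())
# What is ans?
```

Trace (tracking ans):
msg = 'info banana'  # -> msg = 'info banana'
ans = '|'.join(msg.split())  # -> ans = 'info|banana'

Answer: 'info|banana'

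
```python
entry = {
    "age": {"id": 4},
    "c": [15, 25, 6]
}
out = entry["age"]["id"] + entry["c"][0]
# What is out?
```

Answer: 19

Derivation:
Trace (tracking out):
entry = {'age': {'id': 4}, 'c': [15, 25, 6]}  # -> entry = {'age': {'id': 4}, 'c': [15, 25, 6]}
out = entry['age']['id'] + entry['c'][0]  # -> out = 19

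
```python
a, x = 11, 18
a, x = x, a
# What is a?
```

Trace (tracking a):
a, x = (11, 18)  # -> a = 11, x = 18
a, x = (x, a)  # -> a = 18, x = 11

Answer: 18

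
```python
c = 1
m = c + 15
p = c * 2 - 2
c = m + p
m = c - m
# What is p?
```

Answer: 0

Derivation:
Trace (tracking p):
c = 1  # -> c = 1
m = c + 15  # -> m = 16
p = c * 2 - 2  # -> p = 0
c = m + p  # -> c = 16
m = c - m  # -> m = 0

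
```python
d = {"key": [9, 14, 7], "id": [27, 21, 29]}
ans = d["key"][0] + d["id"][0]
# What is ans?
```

Trace (tracking ans):
d = {'key': [9, 14, 7], 'id': [27, 21, 29]}  # -> d = {'key': [9, 14, 7], 'id': [27, 21, 29]}
ans = d['key'][0] + d['id'][0]  # -> ans = 36

Answer: 36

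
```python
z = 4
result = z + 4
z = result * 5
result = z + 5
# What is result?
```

Trace (tracking result):
z = 4  # -> z = 4
result = z + 4  # -> result = 8
z = result * 5  # -> z = 40
result = z + 5  # -> result = 45

Answer: 45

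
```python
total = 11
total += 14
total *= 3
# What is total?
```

Trace (tracking total):
total = 11  # -> total = 11
total += 14  # -> total = 25
total *= 3  # -> total = 75

Answer: 75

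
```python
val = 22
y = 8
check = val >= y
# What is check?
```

Answer: True

Derivation:
Trace (tracking check):
val = 22  # -> val = 22
y = 8  # -> y = 8
check = val >= y  # -> check = True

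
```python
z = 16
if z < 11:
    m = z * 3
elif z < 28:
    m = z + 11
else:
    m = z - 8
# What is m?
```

Trace (tracking m):
z = 16  # -> z = 16
if z < 11:  # condition is False
elif z < 28:  # condition is True
    m = z + 11  # -> m = 27

Answer: 27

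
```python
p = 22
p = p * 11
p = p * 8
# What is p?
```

Trace (tracking p):
p = 22  # -> p = 22
p = p * 11  # -> p = 242
p = p * 8  # -> p = 1936

Answer: 1936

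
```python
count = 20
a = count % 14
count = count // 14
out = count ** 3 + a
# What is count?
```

Trace (tracking count):
count = 20  # -> count = 20
a = count % 14  # -> a = 6
count = count // 14  # -> count = 1
out = count ** 3 + a  # -> out = 7

Answer: 1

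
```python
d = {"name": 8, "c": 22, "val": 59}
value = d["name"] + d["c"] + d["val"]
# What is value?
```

Trace (tracking value):
d = {'name': 8, 'c': 22, 'val': 59}  # -> d = {'name': 8, 'c': 22, 'val': 59}
value = d['name'] + d['c'] + d['val']  # -> value = 89

Answer: 89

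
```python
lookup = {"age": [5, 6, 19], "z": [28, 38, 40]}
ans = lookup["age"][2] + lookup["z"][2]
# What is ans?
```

Answer: 59

Derivation:
Trace (tracking ans):
lookup = {'age': [5, 6, 19], 'z': [28, 38, 40]}  # -> lookup = {'age': [5, 6, 19], 'z': [28, 38, 40]}
ans = lookup['age'][2] + lookup['z'][2]  # -> ans = 59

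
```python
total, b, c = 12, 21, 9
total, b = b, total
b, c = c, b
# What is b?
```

Trace (tracking b):
total, b, c = (12, 21, 9)  # -> total = 12, b = 21, c = 9
total, b = (b, total)  # -> total = 21, b = 12
b, c = (c, b)  # -> b = 9, c = 12

Answer: 9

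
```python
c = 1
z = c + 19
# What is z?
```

Trace (tracking z):
c = 1  # -> c = 1
z = c + 19  # -> z = 20

Answer: 20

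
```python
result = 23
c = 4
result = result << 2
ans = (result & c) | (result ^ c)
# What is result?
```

Answer: 92

Derivation:
Trace (tracking result):
result = 23  # -> result = 23
c = 4  # -> c = 4
result = result << 2  # -> result = 92
ans = result & c | result ^ c  # -> ans = 92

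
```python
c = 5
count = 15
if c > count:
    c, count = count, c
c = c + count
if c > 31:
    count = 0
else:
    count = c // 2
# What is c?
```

Trace (tracking c):
c = 5  # -> c = 5
count = 15  # -> count = 15
if c > count:  # condition is False
c = c + count  # -> c = 20
if c > 31:  # condition is False
else:
    count = c // 2  # -> count = 10

Answer: 20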